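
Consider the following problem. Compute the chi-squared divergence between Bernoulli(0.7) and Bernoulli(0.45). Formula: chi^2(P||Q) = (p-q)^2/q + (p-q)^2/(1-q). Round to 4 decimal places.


Chi-squared divergence between Bernoulli distributions:
chi^2 = (p-q)^2/q + (p-q)^2/(1-q).
p = 0.7, q = 0.45, p-q = 0.25.
(p-q)^2 = 0.0625.
term1 = 0.0625/0.45 = 0.138889.
term2 = 0.0625/0.55 = 0.113636.
chi^2 = 0.138889 + 0.113636 = 0.2525

0.2525


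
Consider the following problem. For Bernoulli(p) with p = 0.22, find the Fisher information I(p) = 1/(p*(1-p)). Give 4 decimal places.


For Bernoulli(p), Fisher information is I(p) = 1/(p*(1-p)).
p = 0.22, 1-p = 0.78.
p*(1-p) = 0.1716.
I(p) = 1/0.1716 = 5.8275

5.8275


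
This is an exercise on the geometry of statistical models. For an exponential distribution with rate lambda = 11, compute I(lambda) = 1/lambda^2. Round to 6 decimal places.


Fisher information for exponential: I(lambda) = 1/lambda^2.
lambda = 11, lambda^2 = 121.
I = 1/121 = 0.008264

0.008264


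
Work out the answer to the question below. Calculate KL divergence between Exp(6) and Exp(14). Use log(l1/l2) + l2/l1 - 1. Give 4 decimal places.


KL divergence for exponential family:
KL = log(l1/l2) + l2/l1 - 1.
log(6/14) = -0.847298.
14/6 = 2.333333.
KL = -0.847298 + 2.333333 - 1 = 0.4860

0.4860


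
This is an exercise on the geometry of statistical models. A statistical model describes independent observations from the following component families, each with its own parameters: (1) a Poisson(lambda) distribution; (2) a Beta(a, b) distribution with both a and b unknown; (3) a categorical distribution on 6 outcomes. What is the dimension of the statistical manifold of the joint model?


The dimension of a statistical manifold equals the number of free
(independent) real parameters of the model. For a product of independent
blocks the parameter counts add.
- Poisson (lambda): 1.
- Beta (a, b): 2.
- categorical on 6 outcomes (probabilities sum to 1): 6-1 = 5.
Total = 1 + 2 + 5 = 8.
Dimension = 8

8


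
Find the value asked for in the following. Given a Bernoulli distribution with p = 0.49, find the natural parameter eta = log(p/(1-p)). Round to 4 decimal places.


Natural parameter for Bernoulli: eta = log(p/(1-p)).
p = 0.49, 1-p = 0.51.
p/(1-p) = 0.960784.
eta = log(0.960784) = -0.0400

-0.0400


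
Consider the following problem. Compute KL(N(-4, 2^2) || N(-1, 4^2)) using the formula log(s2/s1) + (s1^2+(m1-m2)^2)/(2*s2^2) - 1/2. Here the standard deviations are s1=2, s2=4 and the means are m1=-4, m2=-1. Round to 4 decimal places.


KL divergence between normal distributions:
KL = log(s2/s1) + (s1^2 + (m1-m2)^2)/(2*s2^2) - 1/2.
log(4/2) = 0.693147.
(2^2 + (-4--1)^2)/(2*4^2) = (4 + 9)/32 = 0.40625.
KL = 0.693147 + 0.40625 - 0.5 = 0.5994

0.5994


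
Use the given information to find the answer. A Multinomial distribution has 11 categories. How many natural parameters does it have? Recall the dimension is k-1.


Exponential family dimension calculation:
For Multinomial with k=11 categories, dim = k-1 = 10.

10


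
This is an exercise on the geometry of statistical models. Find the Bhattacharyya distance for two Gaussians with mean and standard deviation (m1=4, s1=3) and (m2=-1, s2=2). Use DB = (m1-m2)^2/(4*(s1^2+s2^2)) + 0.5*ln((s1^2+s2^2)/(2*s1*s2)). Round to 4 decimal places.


Bhattacharyya distance between two Gaussians:
DB = (m1-m2)^2/(4*(s1^2+s2^2)) + (1/2)*ln((s1^2+s2^2)/(2*s1*s2)).
(m1-m2)^2 = (5)^2 = 25.
s1^2+s2^2 = 9 + 4 = 13.
term1 = 25/52 = 0.480769.
term2 = 0.5*ln(13/12.0) = 0.040021.
DB = 0.480769 + 0.040021 = 0.5208

0.5208


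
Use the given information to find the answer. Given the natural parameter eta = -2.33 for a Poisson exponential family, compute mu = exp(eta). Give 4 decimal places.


Expectation parameter for Poisson exponential family:
mu = exp(eta).
eta = -2.33.
mu = exp(-2.33) = 0.0973

0.0973


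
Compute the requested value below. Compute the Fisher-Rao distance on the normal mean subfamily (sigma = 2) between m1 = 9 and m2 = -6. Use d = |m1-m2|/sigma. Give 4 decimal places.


On the fixed-variance normal subfamily, geodesic distance = |m1-m2|/sigma.
|9 - -6| = 15.
sigma = 2.
d = 15/2 = 7.5000

7.5000


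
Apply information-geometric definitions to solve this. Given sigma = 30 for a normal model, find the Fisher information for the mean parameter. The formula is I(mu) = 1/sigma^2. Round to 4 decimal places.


The Fisher information for the mean of a normal distribution is I(mu) = 1/sigma^2.
sigma = 30, so sigma^2 = 900.
I(mu) = 1/900 = 0.0011

0.0011


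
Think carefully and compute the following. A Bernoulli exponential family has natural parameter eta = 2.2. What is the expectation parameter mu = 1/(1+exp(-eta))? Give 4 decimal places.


Dual coordinate (expectation parameter) for Bernoulli:
mu = 1/(1+exp(-eta)).
eta = 2.2.
exp(-eta) = exp(-2.2) = 0.110803.
mu = 1/(1+0.110803) = 0.9002

0.9002


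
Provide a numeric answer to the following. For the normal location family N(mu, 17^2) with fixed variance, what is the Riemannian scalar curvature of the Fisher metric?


This family has a single free parameter, so its statistical manifold
is 1-dimensional. The Riemann curvature tensor of any 1-dimensional
Riemannian manifold vanishes identically, so R = 0.

0


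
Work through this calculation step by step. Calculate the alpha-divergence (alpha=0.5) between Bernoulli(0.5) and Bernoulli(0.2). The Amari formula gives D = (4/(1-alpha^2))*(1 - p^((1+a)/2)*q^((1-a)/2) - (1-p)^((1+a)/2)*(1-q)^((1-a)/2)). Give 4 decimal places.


Amari alpha-divergence:
D = (4/(1-alpha^2))*(1 - p^((1+a)/2)*q^((1-a)/2) - (1-p)^((1+a)/2)*(1-q)^((1-a)/2)).
alpha = 0.5, p = 0.5, q = 0.2.
e1 = (1+alpha)/2 = 0.75, e2 = (1-alpha)/2 = 0.25.
t1 = p^e1 * q^e2 = 0.5^0.75 * 0.2^0.25 = 0.397635.
t2 = (1-p)^e1 * (1-q)^e2 = 0.5^0.75 * 0.8^0.25 = 0.562341.
4/(1-alpha^2) = 5.333333.
D = 5.333333*(1 - 0.397635 - 0.562341) = 0.2135

0.2135


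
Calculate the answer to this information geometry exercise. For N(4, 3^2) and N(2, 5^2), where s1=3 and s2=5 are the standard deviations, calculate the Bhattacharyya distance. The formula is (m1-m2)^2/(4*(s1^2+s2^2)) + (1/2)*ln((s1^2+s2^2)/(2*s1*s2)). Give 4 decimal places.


Bhattacharyya distance between two Gaussians:
DB = (m1-m2)^2/(4*(s1^2+s2^2)) + (1/2)*ln((s1^2+s2^2)/(2*s1*s2)).
(m1-m2)^2 = (2)^2 = 4.
s1^2+s2^2 = 9 + 25 = 34.
term1 = 4/136 = 0.029412.
term2 = 0.5*ln(34/30.0) = 0.062582.
DB = 0.029412 + 0.062582 = 0.0920

0.0920


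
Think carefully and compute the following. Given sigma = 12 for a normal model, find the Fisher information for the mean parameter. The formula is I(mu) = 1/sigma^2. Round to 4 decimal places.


The Fisher information for the mean of a normal distribution is I(mu) = 1/sigma^2.
sigma = 12, so sigma^2 = 144.
I(mu) = 1/144 = 0.0069

0.0069


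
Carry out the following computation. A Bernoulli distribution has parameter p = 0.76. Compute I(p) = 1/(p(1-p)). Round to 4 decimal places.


For Bernoulli(p), Fisher information is I(p) = 1/(p*(1-p)).
p = 0.76, 1-p = 0.24.
p*(1-p) = 0.1824.
I(p) = 1/0.1824 = 5.4825

5.4825


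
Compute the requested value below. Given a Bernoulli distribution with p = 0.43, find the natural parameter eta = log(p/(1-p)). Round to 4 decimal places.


Natural parameter for Bernoulli: eta = log(p/(1-p)).
p = 0.43, 1-p = 0.57.
p/(1-p) = 0.754386.
eta = log(0.754386) = -0.2819

-0.2819


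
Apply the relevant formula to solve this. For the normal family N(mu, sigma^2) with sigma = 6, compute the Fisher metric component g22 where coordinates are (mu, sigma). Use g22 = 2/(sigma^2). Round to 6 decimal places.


For the 2-parameter normal family, the Fisher metric has:
  g11 = 1/sigma^2, g22 = 2/sigma^2.
sigma = 6, sigma^2 = 36.
g22 = 0.055556

0.055556


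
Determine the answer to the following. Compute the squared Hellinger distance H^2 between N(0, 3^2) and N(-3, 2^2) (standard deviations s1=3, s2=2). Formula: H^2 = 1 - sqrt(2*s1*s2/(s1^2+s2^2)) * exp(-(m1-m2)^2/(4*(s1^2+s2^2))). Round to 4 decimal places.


Squared Hellinger distance for Gaussians:
H^2 = 1 - sqrt(2*s1*s2/(s1^2+s2^2)) * exp(-(m1-m2)^2/(4*(s1^2+s2^2))).
s1^2 = 9, s2^2 = 4, s1^2+s2^2 = 13.
sqrt(2*3*2/(13)) = 0.960769.
(m1-m2)^2 = (3)^2 = 9.
exp(-9/(4*13)) = exp(-0.173077) = 0.841073.
H^2 = 1 - 0.960769*0.841073 = 0.1919

0.1919


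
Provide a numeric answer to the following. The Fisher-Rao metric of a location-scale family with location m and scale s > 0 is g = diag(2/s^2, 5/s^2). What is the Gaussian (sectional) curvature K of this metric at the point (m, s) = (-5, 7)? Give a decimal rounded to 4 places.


The metric has the form g = (A dm^2 + B ds^2)/s^2 with A = 2, B = 5.
Substitute u = sqrt(A/B)*m: g = B*(du^2 + ds^2)/s^2, i.e. B times the
Poincare upper half-plane metric, which has constant Gaussian curvature -1.
Scaling a 2D metric by a constant c divides the Gaussian curvature by c,
so K = -1/B = -1/(5) = -0.2000 everywhere (the point (m, s) = (-5, 7) is irrelevant:
the curvature is constant).
The requested Gaussian curvature is K = -0.2000.

-0.2000


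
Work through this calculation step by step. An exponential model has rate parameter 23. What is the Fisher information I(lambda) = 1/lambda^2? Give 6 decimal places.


Fisher information for exponential: I(lambda) = 1/lambda^2.
lambda = 23, lambda^2 = 529.
I = 1/529 = 0.001890

0.001890


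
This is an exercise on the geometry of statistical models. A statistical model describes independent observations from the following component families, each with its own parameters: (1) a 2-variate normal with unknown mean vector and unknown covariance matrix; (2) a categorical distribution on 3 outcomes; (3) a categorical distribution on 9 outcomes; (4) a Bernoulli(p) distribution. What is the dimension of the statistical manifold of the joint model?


The dimension of a statistical manifold equals the number of free
(independent) real parameters of the model. For a product of independent
blocks the parameter counts add.
- 2-variate normal: 2 (mean) + 2*3/2 = 3 (symmetric covariance) = 5.
- categorical on 3 outcomes (probabilities sum to 1): 3-1 = 2.
- categorical on 9 outcomes (probabilities sum to 1): 9-1 = 8.
- Bernoulli (p): 1.
Total = 5 + 2 + 8 + 1 = 16.
Dimension = 16

16


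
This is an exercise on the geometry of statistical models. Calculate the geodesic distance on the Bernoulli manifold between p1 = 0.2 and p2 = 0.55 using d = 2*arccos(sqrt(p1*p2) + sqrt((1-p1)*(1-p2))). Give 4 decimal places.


Geodesic distance on Bernoulli manifold:
d(p1,p2) = 2*arccos(sqrt(p1*p2) + sqrt((1-p1)*(1-p2))).
sqrt(p1*p2) = sqrt(0.2*0.55) = 0.331662.
sqrt((1-p1)*(1-p2)) = sqrt(0.8*0.45) = 0.6.
arg = 0.331662 + 0.6 = 0.931662.
d = 2*arccos(0.931662) = 0.7437

0.7437


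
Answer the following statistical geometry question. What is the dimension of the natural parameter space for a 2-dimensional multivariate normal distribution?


Exponential family dimension calculation:
For 2-dim MVN: mean has 2 params, covariance has 2*3/2 = 3 unique entries.
Total dim = 2 + 3 = 5.

5


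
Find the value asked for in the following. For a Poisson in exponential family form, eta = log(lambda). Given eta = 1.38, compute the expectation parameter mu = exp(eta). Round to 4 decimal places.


Expectation parameter for Poisson exponential family:
mu = exp(eta).
eta = 1.38.
mu = exp(1.38) = 3.9749

3.9749


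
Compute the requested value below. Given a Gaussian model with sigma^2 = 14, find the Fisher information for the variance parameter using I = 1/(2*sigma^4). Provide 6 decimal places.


Fisher information for variance: I(sigma^2) = 1/(2*sigma^4).
sigma^2 = 14, so sigma^4 = 196.
I = 1/(2*196) = 1/392 = 0.002551

0.002551


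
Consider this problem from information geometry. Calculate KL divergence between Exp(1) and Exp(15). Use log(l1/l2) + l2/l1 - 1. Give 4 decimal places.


KL divergence for exponential family:
KL = log(l1/l2) + l2/l1 - 1.
log(1/15) = -2.70805.
15/1 = 15.0.
KL = -2.70805 + 15.0 - 1 = 11.2919

11.2919


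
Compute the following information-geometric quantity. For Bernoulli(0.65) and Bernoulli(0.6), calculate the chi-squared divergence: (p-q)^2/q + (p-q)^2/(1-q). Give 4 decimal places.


Chi-squared divergence between Bernoulli distributions:
chi^2 = (p-q)^2/q + (p-q)^2/(1-q).
p = 0.65, q = 0.6, p-q = 0.05.
(p-q)^2 = 0.0025.
term1 = 0.0025/0.6 = 0.004167.
term2 = 0.0025/0.4 = 0.00625.
chi^2 = 0.004167 + 0.00625 = 0.0104

0.0104


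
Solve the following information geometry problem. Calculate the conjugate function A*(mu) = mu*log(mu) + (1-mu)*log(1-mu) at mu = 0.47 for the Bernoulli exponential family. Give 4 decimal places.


Legendre transform for Bernoulli:
A*(mu) = mu*log(mu) + (1-mu)*log(1-mu).
mu = 0.47, 1-mu = 0.53.
mu*log(mu) = 0.47*log(0.47) = -0.354861.
(1-mu)*log(1-mu) = 0.53*log(0.53) = -0.336485.
A* = -0.354861 + -0.336485 = -0.6913

-0.6913


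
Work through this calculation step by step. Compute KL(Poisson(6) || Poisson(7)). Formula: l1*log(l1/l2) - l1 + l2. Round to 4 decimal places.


KL divergence for Poisson:
KL = l1*log(l1/l2) - l1 + l2.
l1 = 6, l2 = 7.
log(6/7) = -0.154151.
l1*log(l1/l2) = 6 * -0.154151 = -0.924904.
KL = -0.924904 - 6 + 7 = 0.0751

0.0751


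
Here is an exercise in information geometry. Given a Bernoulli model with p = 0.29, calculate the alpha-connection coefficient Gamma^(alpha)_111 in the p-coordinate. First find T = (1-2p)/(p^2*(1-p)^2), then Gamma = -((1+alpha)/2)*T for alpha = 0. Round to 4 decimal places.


Skewness (Amari-Chentsov) tensor: T = (1-2p)/(p^2*(1-p)^2).
p = 0.29, 1-2p = 0.42, p^2 = 0.0841, (1-p)^2 = 0.5041.
T = 0.42/(0.0841 * 0.5041) = 9.906873.
In the p-coordinate, Gamma^(alpha) = Gamma^(0) - (alpha/2)*T with Gamma^(0) = (1/2)*g'(p) = -T/2,
so Gamma^(alpha) = -((1+alpha)/2)*T.
alpha = 0, -(1+alpha)/2 = -0.5.
Gamma = -0.5 * 9.906873 = -4.9534

-4.9534


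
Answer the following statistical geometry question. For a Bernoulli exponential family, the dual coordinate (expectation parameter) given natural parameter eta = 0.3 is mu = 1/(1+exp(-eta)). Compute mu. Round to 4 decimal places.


Dual coordinate (expectation parameter) for Bernoulli:
mu = 1/(1+exp(-eta)).
eta = 0.3.
exp(-eta) = exp(-0.3) = 0.740818.
mu = 1/(1+0.740818) = 0.5744

0.5744


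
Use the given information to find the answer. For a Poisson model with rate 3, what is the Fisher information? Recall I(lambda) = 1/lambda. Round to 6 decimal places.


Fisher information for Poisson: I(lambda) = 1/lambda.
lambda = 3.
I(lambda) = 1/3 = 0.333333

0.333333


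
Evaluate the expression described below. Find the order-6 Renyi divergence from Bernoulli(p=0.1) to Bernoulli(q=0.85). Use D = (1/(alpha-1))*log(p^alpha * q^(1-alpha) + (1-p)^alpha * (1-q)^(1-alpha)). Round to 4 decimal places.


Renyi divergence of order alpha between Bernoulli distributions:
D = (1/(alpha-1))*log(p^alpha * q^(1-alpha) + (1-p)^alpha * (1-q)^(1-alpha)).
alpha = 6, p = 0.1, q = 0.85.
p^alpha * q^(1-alpha) = 0.1^6 * 0.85^-5 = 2e-06.
(1-p)^alpha * (1-q)^(1-alpha) = 0.9^6 * 0.15^-5 = 6998.4.
sum = 2e-06 + 6998.4 = 6998.400002.
D = (1/5)*log(6998.400002) = 1.7707

1.7707


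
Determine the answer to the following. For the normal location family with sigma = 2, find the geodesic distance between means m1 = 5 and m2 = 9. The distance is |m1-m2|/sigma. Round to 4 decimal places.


On the fixed-variance normal subfamily, geodesic distance = |m1-m2|/sigma.
|5 - 9| = 4.
sigma = 2.
d = 4/2 = 2.0000

2.0000


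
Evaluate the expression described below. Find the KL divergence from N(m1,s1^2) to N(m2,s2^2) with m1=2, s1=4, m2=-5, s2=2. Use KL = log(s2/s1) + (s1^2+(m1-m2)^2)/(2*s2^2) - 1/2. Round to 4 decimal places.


KL divergence between normal distributions:
KL = log(s2/s1) + (s1^2 + (m1-m2)^2)/(2*s2^2) - 1/2.
log(2/4) = -0.693147.
(4^2 + (2--5)^2)/(2*2^2) = (16 + 49)/8 = 8.125.
KL = -0.693147 + 8.125 - 0.5 = 6.9319

6.9319


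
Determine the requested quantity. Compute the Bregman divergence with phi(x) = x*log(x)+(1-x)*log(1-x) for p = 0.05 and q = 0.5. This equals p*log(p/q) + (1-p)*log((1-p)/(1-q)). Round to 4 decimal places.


Bregman divergence with negative entropy generator:
D = p*log(p/q) + (1-p)*log((1-p)/(1-q)).
p = 0.05, q = 0.5.
p*log(p/q) = 0.05*log(0.05/0.5) = -0.115129.
(1-p)*log((1-p)/(1-q)) = 0.95*log(0.95/0.5) = 0.609761.
D = -0.115129 + 0.609761 = 0.4946

0.4946


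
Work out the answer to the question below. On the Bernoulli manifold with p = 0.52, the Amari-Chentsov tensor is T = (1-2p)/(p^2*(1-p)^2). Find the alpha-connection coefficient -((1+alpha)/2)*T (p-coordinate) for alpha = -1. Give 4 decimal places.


Skewness (Amari-Chentsov) tensor: T = (1-2p)/(p^2*(1-p)^2).
p = 0.52, 1-2p = -0.04, p^2 = 0.2704, (1-p)^2 = 0.2304.
T = -0.04/(0.2704 * 0.2304) = -0.642053.
In the p-coordinate, Gamma^(alpha) = Gamma^(0) - (alpha/2)*T with Gamma^(0) = (1/2)*g'(p) = -T/2,
so Gamma^(alpha) = -((1+alpha)/2)*T.
alpha = -1, -(1+alpha)/2 = 0.0.
Gamma = 0.0 * -0.642053 = 0.0000

0.0000


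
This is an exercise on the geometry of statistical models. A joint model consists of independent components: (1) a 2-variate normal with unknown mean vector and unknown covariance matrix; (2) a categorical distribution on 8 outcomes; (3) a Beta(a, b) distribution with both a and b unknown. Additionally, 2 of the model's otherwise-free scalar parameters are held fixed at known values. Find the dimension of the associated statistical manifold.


The dimension of a statistical manifold equals the number of free
(independent) real parameters of the model. For a product of independent
blocks the parameter counts add.
- 2-variate normal: 2 (mean) + 2*3/2 = 3 (symmetric covariance) = 5.
- categorical on 8 outcomes (probabilities sum to 1): 8-1 = 7.
- Beta (a, b): 2.
Total = 5 + 7 + 2 = 14.
2 parameter(s) fixed at known values: 14 - 2 = 12.
Dimension = 12

12


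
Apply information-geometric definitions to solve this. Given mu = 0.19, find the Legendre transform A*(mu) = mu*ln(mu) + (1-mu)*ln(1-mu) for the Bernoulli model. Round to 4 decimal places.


Legendre transform for Bernoulli:
A*(mu) = mu*log(mu) + (1-mu)*log(1-mu).
mu = 0.19, 1-mu = 0.81.
mu*log(mu) = 0.19*log(0.19) = -0.315539.
(1-mu)*log(1-mu) = 0.81*log(0.81) = -0.170684.
A* = -0.315539 + -0.170684 = -0.4862

-0.4862


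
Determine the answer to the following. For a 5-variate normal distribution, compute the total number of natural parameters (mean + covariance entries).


Exponential family dimension calculation:
For 5-dim MVN: mean has 5 params, covariance has 5*6/2 = 15 unique entries.
Total dim = 5 + 15 = 20.

20


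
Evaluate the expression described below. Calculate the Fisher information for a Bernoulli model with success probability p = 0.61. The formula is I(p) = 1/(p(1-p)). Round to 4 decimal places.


For Bernoulli(p), Fisher information is I(p) = 1/(p*(1-p)).
p = 0.61, 1-p = 0.39.
p*(1-p) = 0.2379.
I(p) = 1/0.2379 = 4.2034

4.2034


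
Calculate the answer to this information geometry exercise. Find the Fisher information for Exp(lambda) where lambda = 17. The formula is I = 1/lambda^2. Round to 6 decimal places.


Fisher information for exponential: I(lambda) = 1/lambda^2.
lambda = 17, lambda^2 = 289.
I = 1/289 = 0.003460

0.003460


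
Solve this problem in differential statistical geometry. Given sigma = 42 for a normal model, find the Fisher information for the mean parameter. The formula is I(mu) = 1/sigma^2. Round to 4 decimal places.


The Fisher information for the mean of a normal distribution is I(mu) = 1/sigma^2.
sigma = 42, so sigma^2 = 1764.
I(mu) = 1/1764 = 0.0006

0.0006


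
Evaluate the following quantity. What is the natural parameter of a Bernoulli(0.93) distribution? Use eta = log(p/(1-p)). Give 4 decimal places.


Natural parameter for Bernoulli: eta = log(p/(1-p)).
p = 0.93, 1-p = 0.07.
p/(1-p) = 13.285714.
eta = log(13.285714) = 2.5867

2.5867


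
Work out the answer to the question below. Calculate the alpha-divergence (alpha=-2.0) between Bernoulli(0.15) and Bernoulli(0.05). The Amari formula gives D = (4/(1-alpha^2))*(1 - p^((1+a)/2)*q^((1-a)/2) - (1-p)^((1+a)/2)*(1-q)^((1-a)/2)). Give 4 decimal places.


Amari alpha-divergence:
D = (4/(1-alpha^2))*(1 - p^((1+a)/2)*q^((1-a)/2) - (1-p)^((1+a)/2)*(1-q)^((1-a)/2)).
alpha = -2.0, p = 0.15, q = 0.05.
e1 = (1+alpha)/2 = -0.5, e2 = (1-alpha)/2 = 1.5.
t1 = p^e1 * q^e2 = 0.15^-0.5 * 0.05^1.5 = 0.028868.
t2 = (1-p)^e1 * (1-q)^e2 = 0.85^-0.5 * 0.95^1.5 = 1.004329.
4/(1-alpha^2) = -1.333333.
D = -1.333333*(1 - 0.028868 - 1.004329) = 0.0443

0.0443


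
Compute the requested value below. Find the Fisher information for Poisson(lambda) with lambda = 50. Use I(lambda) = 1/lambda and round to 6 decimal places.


Fisher information for Poisson: I(lambda) = 1/lambda.
lambda = 50.
I(lambda) = 1/50 = 0.020000

0.020000


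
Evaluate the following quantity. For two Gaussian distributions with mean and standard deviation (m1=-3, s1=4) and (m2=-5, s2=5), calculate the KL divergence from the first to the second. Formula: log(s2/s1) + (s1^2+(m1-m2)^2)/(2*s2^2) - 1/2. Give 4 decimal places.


KL divergence between normal distributions:
KL = log(s2/s1) + (s1^2 + (m1-m2)^2)/(2*s2^2) - 1/2.
log(5/4) = 0.223144.
(4^2 + (-3--5)^2)/(2*5^2) = (16 + 4)/50 = 0.4.
KL = 0.223144 + 0.4 - 0.5 = 0.1231

0.1231


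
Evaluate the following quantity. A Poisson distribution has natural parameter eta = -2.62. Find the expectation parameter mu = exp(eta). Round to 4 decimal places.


Expectation parameter for Poisson exponential family:
mu = exp(eta).
eta = -2.62.
mu = exp(-2.62) = 0.0728

0.0728


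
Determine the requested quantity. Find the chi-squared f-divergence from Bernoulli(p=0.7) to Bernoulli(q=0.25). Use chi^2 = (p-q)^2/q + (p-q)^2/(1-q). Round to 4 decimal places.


Chi-squared divergence between Bernoulli distributions:
chi^2 = (p-q)^2/q + (p-q)^2/(1-q).
p = 0.7, q = 0.25, p-q = 0.45.
(p-q)^2 = 0.2025.
term1 = 0.2025/0.25 = 0.81.
term2 = 0.2025/0.75 = 0.27.
chi^2 = 0.81 + 0.27 = 1.0800

1.0800


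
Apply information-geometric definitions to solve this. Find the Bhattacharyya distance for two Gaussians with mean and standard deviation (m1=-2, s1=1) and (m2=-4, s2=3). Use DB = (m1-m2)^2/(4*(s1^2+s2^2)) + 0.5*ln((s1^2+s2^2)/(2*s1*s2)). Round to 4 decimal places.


Bhattacharyya distance between two Gaussians:
DB = (m1-m2)^2/(4*(s1^2+s2^2)) + (1/2)*ln((s1^2+s2^2)/(2*s1*s2)).
(m1-m2)^2 = (2)^2 = 4.
s1^2+s2^2 = 1 + 9 = 10.
term1 = 4/40 = 0.1.
term2 = 0.5*ln(10/6.0) = 0.255413.
DB = 0.1 + 0.255413 = 0.3554

0.3554


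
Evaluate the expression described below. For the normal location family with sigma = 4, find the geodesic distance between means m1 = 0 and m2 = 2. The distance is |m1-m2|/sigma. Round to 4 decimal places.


On the fixed-variance normal subfamily, geodesic distance = |m1-m2|/sigma.
|0 - 2| = 2.
sigma = 4.
d = 2/4 = 0.5000

0.5000


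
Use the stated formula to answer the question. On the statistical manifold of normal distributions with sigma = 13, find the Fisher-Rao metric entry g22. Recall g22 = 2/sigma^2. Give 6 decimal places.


For the 2-parameter normal family, the Fisher metric has:
  g11 = 1/sigma^2, g22 = 2/sigma^2.
sigma = 13, sigma^2 = 169.
g22 = 0.011834

0.011834


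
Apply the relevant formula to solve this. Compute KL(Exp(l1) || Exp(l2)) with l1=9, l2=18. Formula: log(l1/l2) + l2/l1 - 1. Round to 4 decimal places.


KL divergence for exponential family:
KL = log(l1/l2) + l2/l1 - 1.
log(9/18) = -0.693147.
18/9 = 2.0.
KL = -0.693147 + 2.0 - 1 = 0.3069

0.3069


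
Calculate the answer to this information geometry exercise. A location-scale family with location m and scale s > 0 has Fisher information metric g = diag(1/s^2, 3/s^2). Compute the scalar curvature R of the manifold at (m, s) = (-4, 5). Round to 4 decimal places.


The metric has the form g = (A dm^2 + B ds^2)/s^2 with A = 1, B = 3.
Substitute u = sqrt(A/B)*m: g = B*(du^2 + ds^2)/s^2, i.e. B times the
Poincare upper half-plane metric, which has constant Gaussian curvature -1.
Scaling a 2D metric by a constant c divides the Gaussian curvature by c,
so K = -1/B = -1/(3) = -0.3333 everywhere (the point (m, s) = (-4, 5) is irrelevant:
the curvature is constant).
Scalar curvature in dimension 2: R = 2K = -2/(3) = -0.6667.

-0.6667


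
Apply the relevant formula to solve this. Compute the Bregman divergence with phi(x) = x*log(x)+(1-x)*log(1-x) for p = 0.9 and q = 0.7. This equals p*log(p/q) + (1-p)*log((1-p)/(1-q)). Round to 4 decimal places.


Bregman divergence with negative entropy generator:
D = p*log(p/q) + (1-p)*log((1-p)/(1-q)).
p = 0.9, q = 0.7.
p*log(p/q) = 0.9*log(0.9/0.7) = 0.226183.
(1-p)*log((1-p)/(1-q)) = 0.1*log(0.1/0.3) = -0.109861.
D = 0.226183 + -0.109861 = 0.1163

0.1163


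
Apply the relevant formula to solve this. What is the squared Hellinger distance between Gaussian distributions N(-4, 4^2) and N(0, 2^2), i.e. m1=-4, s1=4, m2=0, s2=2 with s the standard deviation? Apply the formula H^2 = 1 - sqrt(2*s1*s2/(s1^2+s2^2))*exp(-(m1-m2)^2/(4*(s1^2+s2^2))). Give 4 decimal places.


Squared Hellinger distance for Gaussians:
H^2 = 1 - sqrt(2*s1*s2/(s1^2+s2^2)) * exp(-(m1-m2)^2/(4*(s1^2+s2^2))).
s1^2 = 16, s2^2 = 4, s1^2+s2^2 = 20.
sqrt(2*4*2/(20)) = 0.894427.
(m1-m2)^2 = (-4)^2 = 16.
exp(-16/(4*20)) = exp(-0.2) = 0.818731.
H^2 = 1 - 0.894427*0.818731 = 0.2677

0.2677


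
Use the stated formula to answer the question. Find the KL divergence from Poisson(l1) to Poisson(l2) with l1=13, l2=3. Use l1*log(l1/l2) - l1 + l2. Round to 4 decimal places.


KL divergence for Poisson:
KL = l1*log(l1/l2) - l1 + l2.
l1 = 13, l2 = 3.
log(13/3) = 1.466337.
l1*log(l1/l2) = 13 * 1.466337 = 19.062382.
KL = 19.062382 - 13 + 3 = 9.0624

9.0624


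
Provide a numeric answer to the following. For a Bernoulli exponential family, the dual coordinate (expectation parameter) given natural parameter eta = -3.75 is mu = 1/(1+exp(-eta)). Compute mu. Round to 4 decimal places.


Dual coordinate (expectation parameter) for Bernoulli:
mu = 1/(1+exp(-eta)).
eta = -3.75.
exp(-eta) = exp(3.75) = 42.521082.
mu = 1/(1+42.521082) = 0.0230

0.0230


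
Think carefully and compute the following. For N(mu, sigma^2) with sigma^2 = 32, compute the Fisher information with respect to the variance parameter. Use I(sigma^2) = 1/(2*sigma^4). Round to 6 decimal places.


Fisher information for variance: I(sigma^2) = 1/(2*sigma^4).
sigma^2 = 32, so sigma^4 = 1024.
I = 1/(2*1024) = 1/2048 = 0.000488

0.000488


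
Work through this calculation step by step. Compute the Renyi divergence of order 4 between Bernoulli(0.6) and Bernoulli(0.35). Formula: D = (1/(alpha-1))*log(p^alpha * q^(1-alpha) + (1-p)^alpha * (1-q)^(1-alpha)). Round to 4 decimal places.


Renyi divergence of order alpha between Bernoulli distributions:
D = (1/(alpha-1))*log(p^alpha * q^(1-alpha) + (1-p)^alpha * (1-q)^(1-alpha)).
alpha = 4, p = 0.6, q = 0.35.
p^alpha * q^(1-alpha) = 0.6^4 * 0.35^-3 = 3.022741.
(1-p)^alpha * (1-q)^(1-alpha) = 0.4^4 * 0.65^-3 = 0.093218.
sum = 3.022741 + 0.093218 = 3.115959.
D = (1/3)*log(3.115959) = 0.3788

0.3788


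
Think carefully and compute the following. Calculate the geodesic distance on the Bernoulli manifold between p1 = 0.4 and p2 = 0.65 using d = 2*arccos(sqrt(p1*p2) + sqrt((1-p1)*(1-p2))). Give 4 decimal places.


Geodesic distance on Bernoulli manifold:
d(p1,p2) = 2*arccos(sqrt(p1*p2) + sqrt((1-p1)*(1-p2))).
sqrt(p1*p2) = sqrt(0.4*0.65) = 0.509902.
sqrt((1-p1)*(1-p2)) = sqrt(0.6*0.35) = 0.458258.
arg = 0.509902 + 0.458258 = 0.96816.
d = 2*arccos(0.96816) = 0.5061

0.5061


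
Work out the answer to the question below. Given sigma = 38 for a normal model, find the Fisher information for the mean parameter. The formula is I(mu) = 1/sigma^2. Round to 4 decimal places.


The Fisher information for the mean of a normal distribution is I(mu) = 1/sigma^2.
sigma = 38, so sigma^2 = 1444.
I(mu) = 1/1444 = 0.0007

0.0007


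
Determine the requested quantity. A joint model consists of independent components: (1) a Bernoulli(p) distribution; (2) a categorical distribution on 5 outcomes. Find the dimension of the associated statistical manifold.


The dimension of a statistical manifold equals the number of free
(independent) real parameters of the model. For a product of independent
blocks the parameter counts add.
- Bernoulli (p): 1.
- categorical on 5 outcomes (probabilities sum to 1): 5-1 = 4.
Total = 1 + 4 = 5.
Dimension = 5

5


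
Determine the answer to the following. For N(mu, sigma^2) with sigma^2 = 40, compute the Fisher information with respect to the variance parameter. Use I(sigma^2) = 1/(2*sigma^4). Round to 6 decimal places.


Fisher information for variance: I(sigma^2) = 1/(2*sigma^4).
sigma^2 = 40, so sigma^4 = 1600.
I = 1/(2*1600) = 1/3200 = 0.000313

0.000313


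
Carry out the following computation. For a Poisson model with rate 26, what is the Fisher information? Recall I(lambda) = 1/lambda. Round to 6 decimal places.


Fisher information for Poisson: I(lambda) = 1/lambda.
lambda = 26.
I(lambda) = 1/26 = 0.038462

0.038462


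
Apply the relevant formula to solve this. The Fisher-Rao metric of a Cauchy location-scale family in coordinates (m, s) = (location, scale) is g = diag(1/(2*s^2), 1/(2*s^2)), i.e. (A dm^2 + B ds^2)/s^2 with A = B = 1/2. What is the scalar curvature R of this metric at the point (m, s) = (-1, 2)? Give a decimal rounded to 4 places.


The metric has the form g = (A dm^2 + B ds^2)/s^2 with A = 1/2, B = 1/2.
Substitute u = sqrt(A/B)*m: g = B*(du^2 + ds^2)/s^2, i.e. B times the
Poincare upper half-plane metric, which has constant Gaussian curvature -1.
Scaling a 2D metric by a constant c divides the Gaussian curvature by c,
so K = -1/B = -1/(1/2) = -2.0000 everywhere (the point (m, s) = (-1, 2) is irrelevant:
the curvature is constant).
Scalar curvature in dimension 2: R = 2K = -2/(1/2) = -4.0000.

-4.0000


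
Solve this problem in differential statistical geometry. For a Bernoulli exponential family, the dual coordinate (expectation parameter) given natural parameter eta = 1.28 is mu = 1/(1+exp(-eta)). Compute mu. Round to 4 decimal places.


Dual coordinate (expectation parameter) for Bernoulli:
mu = 1/(1+exp(-eta)).
eta = 1.28.
exp(-eta) = exp(-1.28) = 0.278037.
mu = 1/(1+0.278037) = 0.7824

0.7824


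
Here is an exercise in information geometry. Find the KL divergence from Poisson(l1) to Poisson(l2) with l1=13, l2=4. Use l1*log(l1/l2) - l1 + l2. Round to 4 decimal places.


KL divergence for Poisson:
KL = l1*log(l1/l2) - l1 + l2.
l1 = 13, l2 = 4.
log(13/4) = 1.178655.
l1*log(l1/l2) = 13 * 1.178655 = 15.322515.
KL = 15.322515 - 13 + 4 = 6.3225

6.3225


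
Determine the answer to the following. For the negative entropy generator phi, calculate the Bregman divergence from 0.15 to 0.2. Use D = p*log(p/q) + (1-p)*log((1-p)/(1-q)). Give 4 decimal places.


Bregman divergence with negative entropy generator:
D = p*log(p/q) + (1-p)*log((1-p)/(1-q)).
p = 0.15, q = 0.2.
p*log(p/q) = 0.15*log(0.15/0.2) = -0.043152.
(1-p)*log((1-p)/(1-q)) = 0.85*log(0.85/0.8) = 0.051531.
D = -0.043152 + 0.051531 = 0.0084

0.0084


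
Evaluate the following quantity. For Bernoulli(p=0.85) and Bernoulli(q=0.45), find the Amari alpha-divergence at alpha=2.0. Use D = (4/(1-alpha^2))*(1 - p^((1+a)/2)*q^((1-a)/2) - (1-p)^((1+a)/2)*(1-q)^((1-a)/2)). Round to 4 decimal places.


Amari alpha-divergence:
D = (4/(1-alpha^2))*(1 - p^((1+a)/2)*q^((1-a)/2) - (1-p)^((1+a)/2)*(1-q)^((1-a)/2)).
alpha = 2.0, p = 0.85, q = 0.45.
e1 = (1+alpha)/2 = 1.5, e2 = (1-alpha)/2 = -0.5.
t1 = p^e1 * q^e2 = 0.85^1.5 * 0.45^-0.5 = 1.168213.
t2 = (1-p)^e1 * (1-q)^e2 = 0.15^1.5 * 0.55^-0.5 = 0.078335.
4/(1-alpha^2) = -1.333333.
D = -1.333333*(1 - 1.168213 - 0.078335) = 0.3287

0.3287


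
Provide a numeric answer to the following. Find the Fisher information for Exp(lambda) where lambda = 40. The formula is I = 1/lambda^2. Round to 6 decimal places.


Fisher information for exponential: I(lambda) = 1/lambda^2.
lambda = 40, lambda^2 = 1600.
I = 1/1600 = 0.000625

0.000625


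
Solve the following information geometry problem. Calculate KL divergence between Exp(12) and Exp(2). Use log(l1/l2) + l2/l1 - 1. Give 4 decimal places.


KL divergence for exponential family:
KL = log(l1/l2) + l2/l1 - 1.
log(12/2) = 1.791759.
2/12 = 0.166667.
KL = 1.791759 + 0.166667 - 1 = 0.9584

0.9584


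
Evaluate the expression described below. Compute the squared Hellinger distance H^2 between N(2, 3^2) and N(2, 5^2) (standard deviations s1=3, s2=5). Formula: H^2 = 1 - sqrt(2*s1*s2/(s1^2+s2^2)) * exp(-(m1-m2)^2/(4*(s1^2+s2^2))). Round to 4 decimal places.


Squared Hellinger distance for Gaussians:
H^2 = 1 - sqrt(2*s1*s2/(s1^2+s2^2)) * exp(-(m1-m2)^2/(4*(s1^2+s2^2))).
s1^2 = 9, s2^2 = 25, s1^2+s2^2 = 34.
sqrt(2*3*5/(34)) = 0.939336.
(m1-m2)^2 = (0)^2 = 0.
exp(-0/(4*34)) = exp(0.0) = 1.0.
H^2 = 1 - 0.939336*1.0 = 0.0607

0.0607


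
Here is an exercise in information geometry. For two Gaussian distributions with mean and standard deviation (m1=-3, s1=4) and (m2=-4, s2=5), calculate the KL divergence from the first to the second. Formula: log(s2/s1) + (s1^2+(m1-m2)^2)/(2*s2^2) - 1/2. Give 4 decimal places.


KL divergence between normal distributions:
KL = log(s2/s1) + (s1^2 + (m1-m2)^2)/(2*s2^2) - 1/2.
log(5/4) = 0.223144.
(4^2 + (-3--4)^2)/(2*5^2) = (16 + 1)/50 = 0.34.
KL = 0.223144 + 0.34 - 0.5 = 0.0631

0.0631


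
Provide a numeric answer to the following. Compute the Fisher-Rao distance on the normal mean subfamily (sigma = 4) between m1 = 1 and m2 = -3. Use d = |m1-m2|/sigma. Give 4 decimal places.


On the fixed-variance normal subfamily, geodesic distance = |m1-m2|/sigma.
|1 - -3| = 4.
sigma = 4.
d = 4/4 = 1.0000

1.0000


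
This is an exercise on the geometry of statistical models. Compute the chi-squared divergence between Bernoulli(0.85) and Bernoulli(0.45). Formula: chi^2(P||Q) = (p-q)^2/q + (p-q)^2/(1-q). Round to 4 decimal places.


Chi-squared divergence between Bernoulli distributions:
chi^2 = (p-q)^2/q + (p-q)^2/(1-q).
p = 0.85, q = 0.45, p-q = 0.4.
(p-q)^2 = 0.16.
term1 = 0.16/0.45 = 0.355556.
term2 = 0.16/0.55 = 0.290909.
chi^2 = 0.355556 + 0.290909 = 0.6465

0.6465


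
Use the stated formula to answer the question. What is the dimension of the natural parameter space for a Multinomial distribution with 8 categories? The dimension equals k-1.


Exponential family dimension calculation:
For Multinomial with k=8 categories, dim = k-1 = 7.

7


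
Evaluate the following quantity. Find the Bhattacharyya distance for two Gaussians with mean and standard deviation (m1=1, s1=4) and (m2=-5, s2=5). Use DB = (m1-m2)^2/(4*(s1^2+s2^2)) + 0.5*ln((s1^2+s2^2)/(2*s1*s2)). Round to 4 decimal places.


Bhattacharyya distance between two Gaussians:
DB = (m1-m2)^2/(4*(s1^2+s2^2)) + (1/2)*ln((s1^2+s2^2)/(2*s1*s2)).
(m1-m2)^2 = (6)^2 = 36.
s1^2+s2^2 = 16 + 25 = 41.
term1 = 36/164 = 0.219512.
term2 = 0.5*ln(41/40.0) = 0.012346.
DB = 0.219512 + 0.012346 = 0.2319

0.2319


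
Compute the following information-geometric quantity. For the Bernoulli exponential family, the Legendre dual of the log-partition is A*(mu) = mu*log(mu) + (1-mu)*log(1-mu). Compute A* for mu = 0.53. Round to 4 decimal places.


Legendre transform for Bernoulli:
A*(mu) = mu*log(mu) + (1-mu)*log(1-mu).
mu = 0.53, 1-mu = 0.47.
mu*log(mu) = 0.53*log(0.53) = -0.336485.
(1-mu)*log(1-mu) = 0.47*log(0.47) = -0.354861.
A* = -0.336485 + -0.354861 = -0.6913

-0.6913


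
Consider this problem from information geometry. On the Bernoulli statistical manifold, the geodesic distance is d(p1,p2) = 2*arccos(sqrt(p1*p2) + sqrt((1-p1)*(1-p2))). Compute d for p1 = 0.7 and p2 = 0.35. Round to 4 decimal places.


Geodesic distance on Bernoulli manifold:
d(p1,p2) = 2*arccos(sqrt(p1*p2) + sqrt((1-p1)*(1-p2))).
sqrt(p1*p2) = sqrt(0.7*0.35) = 0.494975.
sqrt((1-p1)*(1-p2)) = sqrt(0.3*0.65) = 0.441588.
arg = 0.494975 + 0.441588 = 0.936563.
d = 2*arccos(0.936563) = 0.7162

0.7162


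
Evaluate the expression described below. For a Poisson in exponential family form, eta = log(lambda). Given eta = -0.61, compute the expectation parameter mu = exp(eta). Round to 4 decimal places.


Expectation parameter for Poisson exponential family:
mu = exp(eta).
eta = -0.61.
mu = exp(-0.61) = 0.5434

0.5434


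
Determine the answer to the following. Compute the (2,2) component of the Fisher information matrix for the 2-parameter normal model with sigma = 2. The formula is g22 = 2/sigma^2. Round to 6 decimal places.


For the 2-parameter normal family, the Fisher metric has:
  g11 = 1/sigma^2, g22 = 2/sigma^2.
sigma = 2, sigma^2 = 4.
g22 = 0.500000

0.500000


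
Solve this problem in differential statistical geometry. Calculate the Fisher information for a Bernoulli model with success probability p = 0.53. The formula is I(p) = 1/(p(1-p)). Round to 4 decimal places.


For Bernoulli(p), Fisher information is I(p) = 1/(p*(1-p)).
p = 0.53, 1-p = 0.47.
p*(1-p) = 0.2491.
I(p) = 1/0.2491 = 4.0145

4.0145


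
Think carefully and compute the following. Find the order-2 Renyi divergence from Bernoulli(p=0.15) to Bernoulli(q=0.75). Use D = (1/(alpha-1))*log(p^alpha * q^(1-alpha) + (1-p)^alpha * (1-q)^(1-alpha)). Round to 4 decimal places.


Renyi divergence of order alpha between Bernoulli distributions:
D = (1/(alpha-1))*log(p^alpha * q^(1-alpha) + (1-p)^alpha * (1-q)^(1-alpha)).
alpha = 2, p = 0.15, q = 0.75.
p^alpha * q^(1-alpha) = 0.15^2 * 0.75^-1 = 0.03.
(1-p)^alpha * (1-q)^(1-alpha) = 0.85^2 * 0.25^-1 = 2.89.
sum = 0.03 + 2.89 = 2.92.
D = (1/1)*log(2.92) = 1.0716

1.0716


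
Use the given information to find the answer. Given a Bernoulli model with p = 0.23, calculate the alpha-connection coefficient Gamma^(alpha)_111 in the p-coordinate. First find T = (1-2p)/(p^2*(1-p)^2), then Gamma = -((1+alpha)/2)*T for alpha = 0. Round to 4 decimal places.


Skewness (Amari-Chentsov) tensor: T = (1-2p)/(p^2*(1-p)^2).
p = 0.23, 1-2p = 0.54, p^2 = 0.0529, (1-p)^2 = 0.5929.
T = 0.54/(0.0529 * 0.5929) = 17.216967.
In the p-coordinate, Gamma^(alpha) = Gamma^(0) - (alpha/2)*T with Gamma^(0) = (1/2)*g'(p) = -T/2,
so Gamma^(alpha) = -((1+alpha)/2)*T.
alpha = 0, -(1+alpha)/2 = -0.5.
Gamma = -0.5 * 17.216967 = -8.6085

-8.6085


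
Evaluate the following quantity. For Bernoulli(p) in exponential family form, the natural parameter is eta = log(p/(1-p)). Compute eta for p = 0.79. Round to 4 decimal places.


Natural parameter for Bernoulli: eta = log(p/(1-p)).
p = 0.79, 1-p = 0.21.
p/(1-p) = 3.761905.
eta = log(3.761905) = 1.3249

1.3249


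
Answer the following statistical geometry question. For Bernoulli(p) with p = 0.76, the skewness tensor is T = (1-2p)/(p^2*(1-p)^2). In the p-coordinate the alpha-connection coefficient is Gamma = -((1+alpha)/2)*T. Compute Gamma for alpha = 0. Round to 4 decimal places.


Skewness (Amari-Chentsov) tensor: T = (1-2p)/(p^2*(1-p)^2).
p = 0.76, 1-2p = -0.52, p^2 = 0.5776, (1-p)^2 = 0.0576.
T = -0.52/(0.5776 * 0.0576) = -15.629809.
In the p-coordinate, Gamma^(alpha) = Gamma^(0) - (alpha/2)*T with Gamma^(0) = (1/2)*g'(p) = -T/2,
so Gamma^(alpha) = -((1+alpha)/2)*T.
alpha = 0, -(1+alpha)/2 = -0.5.
Gamma = -0.5 * -15.629809 = 7.8149

7.8149


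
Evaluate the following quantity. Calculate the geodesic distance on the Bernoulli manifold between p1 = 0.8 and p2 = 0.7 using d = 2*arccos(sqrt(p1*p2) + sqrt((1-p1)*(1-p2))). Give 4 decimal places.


Geodesic distance on Bernoulli manifold:
d(p1,p2) = 2*arccos(sqrt(p1*p2) + sqrt((1-p1)*(1-p2))).
sqrt(p1*p2) = sqrt(0.8*0.7) = 0.748331.
sqrt((1-p1)*(1-p2)) = sqrt(0.2*0.3) = 0.244949.
arg = 0.748331 + 0.244949 = 0.99328.
d = 2*arccos(0.99328) = 0.2320

0.2320


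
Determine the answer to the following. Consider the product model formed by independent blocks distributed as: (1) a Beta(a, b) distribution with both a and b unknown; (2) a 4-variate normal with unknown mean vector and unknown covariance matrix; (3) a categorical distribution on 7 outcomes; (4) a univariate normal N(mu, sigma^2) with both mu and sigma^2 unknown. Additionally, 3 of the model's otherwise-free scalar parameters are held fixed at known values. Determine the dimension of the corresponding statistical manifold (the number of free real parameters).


The dimension of a statistical manifold equals the number of free
(independent) real parameters of the model. For a product of independent
blocks the parameter counts add.
- Beta (a, b): 2.
- 4-variate normal: 4 (mean) + 4*5/2 = 10 (symmetric covariance) = 14.
- categorical on 7 outcomes (probabilities sum to 1): 7-1 = 6.
- normal (mu, sigma^2): 2.
Total = 2 + 14 + 6 + 2 = 24.
3 parameter(s) fixed at known values: 24 - 3 = 21.
Dimension = 21

21
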